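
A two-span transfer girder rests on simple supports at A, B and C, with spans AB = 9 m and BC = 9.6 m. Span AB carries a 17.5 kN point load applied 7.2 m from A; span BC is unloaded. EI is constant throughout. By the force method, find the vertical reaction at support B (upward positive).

Release continuity at B by inserting a hinge; the redundant is the internal moment M_B. The primary structure is two simply-supported spans AB and BC.
Discontinuity in slope at B on the released structure — sum the simple-span end rotations:
  span AB: point load 17.5 at a = 7.2: Pab(L + a)/(6LEI) = 68.04/EI
  relative rotation θ_0 = (68.04 + 0)/EI = 68.04/EI
A unit hogging moment at B produces rotation L₁/(3EI) + L₂/(3EI) = 6.2/EI.
Slope continuity at B: θ_0 = M_B·6.2/EI, so M_B = 68.04/6.2 = 10.97 kN·m (hogging).
Span AB, ΣM about A with M_B applied at B: R_B^{AB}·9 = 126 + 10.97, so R_B^{AB} = 15.22 kN and R_A = 17.5 − 15.22 = 2.281 kN.
Span BC, ΣM about C: R_B^{BC}·9.6 = 0 + 10.97, so R_B^{BC} = 1.143 kN and R_C = 0 − 1.143 = -1.143 kN.
R_B = 15.22 + 1.143 = 16.36 kN.

R_B = 16.36 kN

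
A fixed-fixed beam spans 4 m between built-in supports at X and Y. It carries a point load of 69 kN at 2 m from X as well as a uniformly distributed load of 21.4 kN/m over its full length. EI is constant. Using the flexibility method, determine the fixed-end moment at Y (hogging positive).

M_Y = 63.03 kN·m

Take the two fixed-end moments M_X, M_Y as redundants; the released structure is the simple span XY.
End rotations of the released simple span under the applied load (×1/EI):
  at X: point load 69 at a = 2: Pab(L + b)/(6LEI) = 69/EI
  at Y: point load 69 at a = 2: Pab(L + a)/(6LEI) = 69/EI
  at X: UDL 21.4: wL³/(24EI) = 57.07/EI
  at Y: UDL 21.4: wL³/(24EI) = 57.07/EI
  θ_X0 = 126.1/EI,  θ_Y0 = 126.1/EI
Flexibility coefficients: a unit moment at one end gives L/(3EI) there and L/(6EI) at the far end, so f₁₁ = f₂₂ = 1.333/EI and f₁₂ = f₂₁ = 0.6667/EI.
Compatibility — zero rotation at each built-in end:
  1.333 M_X + 0.6667 M_Y = 126.1
  0.6667 M_X + 1.333 M_Y = 126.1
Solving the pair gives M_X = 63.03 kN·m and M_Y = 63.03 kN·m (hogging).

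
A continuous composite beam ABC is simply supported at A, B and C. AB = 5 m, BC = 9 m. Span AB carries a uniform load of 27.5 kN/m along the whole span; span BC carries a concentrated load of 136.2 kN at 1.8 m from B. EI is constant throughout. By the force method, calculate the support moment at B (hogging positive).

Take M_B as the redundant. Released structure: two simple spans AB and BC with a hinge at B.
Rotations at B on the released spans (each span's end-slope, ×1/EI):
  span AB: UDL 27.5: wL³/(24EI) = 143.2/EI
  span BC: point load 136.2 at a = 1.8: Pab(L + b)/(6LEI) = 529.5/EI
  relative rotation θ_0 = (143.2 + 529.5)/EI = 672.8/EI
A unit hogging moment at B produces rotation L₁/(3EI) + L₂/(3EI) = 4.667/EI.
Compatibility: M_B·(L₁+L₂)/(3EI) = θ_0, giving M_B = 144.2 kN·m (hogging).

M_B = 144.2 kN·m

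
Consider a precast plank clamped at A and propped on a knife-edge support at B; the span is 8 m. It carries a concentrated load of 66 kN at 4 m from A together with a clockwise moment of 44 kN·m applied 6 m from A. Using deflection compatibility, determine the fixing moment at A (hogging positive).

M_A = 81.12 kN·m

Choose R_B as the redundant. The primary structure is the cantilever fixed at A.
Downward deflection at the released point B due to the loads:
  point load 66 at a = 4: Pa²(3L − a)/(6EI) = 3520/EI
  clockwise couple 44 at a = 6: M₀a(2L − a)/(2EI) = 1320/EI
  δ_0 = 4840/EI
Flexibility coefficient — unit upward force at B: δ_{BB} = L³/(3EI) = 170.7/EI.
The prop prevents deflection at B: R_B = δ_0/δ_{BB} = 4840/170.7 = 28.36 kN.
Moment equilibrium about A: M_A = Σ(load moments about A) − R_B·L = 308 − 28.36×8 = 81.12 kN·m.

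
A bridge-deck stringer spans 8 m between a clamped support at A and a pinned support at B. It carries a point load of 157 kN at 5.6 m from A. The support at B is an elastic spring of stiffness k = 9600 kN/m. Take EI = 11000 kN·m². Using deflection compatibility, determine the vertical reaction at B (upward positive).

R_B = 87.88 kN

Remove the prop at B; the released (primary) structure is a cantilever built in at A.
Downward deflection at the released point B due to the loads:
  point load 157 at a = 5.6: Pa²(3L − a)/(6EI) = 15099/EI
Flexibility coefficient — unit upward force at B: δ_{BB} = L³/(3EI) = 170.7/EI.
With EI = 11000 kN·m²: δ_0 = 1.3726 m and δ_{BB} = 0.015515 m/kN.
Compatibility — the spring shortens by R_B/k under the reaction it provides: δ_0 − R_B·δ_{BB} = R_B/k. With 1/k = 0.000104 m/kN, R_B = δ_0 / (δ_{BB} + 1/k) = 1.3726 / (0.015515 + 0.000104) = 87.88 kN.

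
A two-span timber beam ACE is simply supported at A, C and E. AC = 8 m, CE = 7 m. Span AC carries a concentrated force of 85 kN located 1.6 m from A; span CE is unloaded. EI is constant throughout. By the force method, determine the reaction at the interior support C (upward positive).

Release continuity at C by inserting a hinge; the redundant is the internal moment M_C. The primary structure is two simply-supported spans AC and CE.
End slopes at the hinge C, treating each span as simply supported:
  span AC: point load 85 at a = 1.6: Pab(L + a)/(6LEI) = 174.1/EI
  relative rotation θ_0 = (174.1 + 0)/EI = 174.1/EI
A unit hogging moment at C produces rotation L₁/(3EI) + L₂/(3EI) = 5/EI.
Slope continuity at C: θ_0 = M_C·5/EI, so M_C = 174.1/5 = 34.82 kN·m (hogging).
Span AC, ΣM about A with M_C applied at C: R_C^{AC}·8 = 136 + 34.82, so R_C^{AC} = 21.35 kN and R_A = 85 − 21.35 = 63.65 kN.
Span CE, ΣM about E: R_C^{CE}·7 = 0 + 34.82, so R_C^{CE} = 4.974 kN and R_E = 0 − 4.974 = -4.974 kN.
R_C = 21.35 + 4.974 = 26.33 kN.

R_C = 26.33 kN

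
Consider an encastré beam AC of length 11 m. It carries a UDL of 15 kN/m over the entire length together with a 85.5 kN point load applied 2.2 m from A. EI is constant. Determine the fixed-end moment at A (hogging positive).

M_A = 271.6 kN·m

Take the two fixed-end moments M_A, M_C as redundants; the released structure is the simple span AC.
On the primary (simply-supported) span, the end slopes from the loading are:
  at A: UDL 15: wL³/(24EI) = 831.9/EI
  at C: UDL 15: wL³/(24EI) = 831.9/EI
  at A: point load 85.5 at a = 2.2: Pab(L + b)/(6LEI) = 496.6/EI
  at C: point load 85.5 at a = 2.2: Pab(L + a)/(6LEI) = 331.1/EI
  θ_A0 = 1328/EI,  θ_C0 = 1163/EI
Flexibility coefficients: a unit moment at one end gives L/(3EI) there and L/(6EI) at the far end, so f₁₁ = f₂₂ = 3.667/EI and f₁₂ = f₂₁ = 1.833/EI.
Compatibility — zero rotation at each built-in end:
  3.667 M_A + 1.833 M_C = 1328
  1.833 M_A + 3.667 M_C = 1163
Solving the pair gives M_A = 271.6 kN·m and M_C = 181.3 kN·m (hogging).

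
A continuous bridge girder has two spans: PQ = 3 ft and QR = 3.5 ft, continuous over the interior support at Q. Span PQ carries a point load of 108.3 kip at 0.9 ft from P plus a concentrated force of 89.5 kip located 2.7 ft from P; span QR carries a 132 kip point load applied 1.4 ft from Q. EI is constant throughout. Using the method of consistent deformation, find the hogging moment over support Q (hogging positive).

Take M_Q as the redundant. Released structure: two simple spans PQ and QR with a hinge at Q.
End slopes at the hinge Q, treating each span as simply supported:
  span PQ: point load 108.3 at a = 0.9: Pab(L + a)/(6LEI) = 44.35/EI
  span PQ: point load 89.5 at a = 2.7: Pab(L + a)/(6LEI) = 22.96/EI
  span QR: point load 132 at a = 1.4: Pab(L + b)/(6LEI) = 103.5/EI
  relative rotation θ_0 = (67.31 + 103.5)/EI = 170.8/EI
A unit hogging moment at Q produces rotation L₁/(3EI) + L₂/(3EI) = 2.167/EI.
Compatibility: M_Q·(L₁+L₂)/(3EI) = θ_0, giving M_Q = 78.83 kip·ft (hogging).

M_Q = 78.83 kip·ft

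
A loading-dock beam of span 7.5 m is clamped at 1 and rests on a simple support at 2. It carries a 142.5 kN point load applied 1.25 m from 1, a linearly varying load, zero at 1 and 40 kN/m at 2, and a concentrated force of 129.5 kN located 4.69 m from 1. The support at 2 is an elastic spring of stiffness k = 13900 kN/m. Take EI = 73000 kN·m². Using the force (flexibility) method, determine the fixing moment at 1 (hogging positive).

Remove the prop at 2; the released (primary) structure is a cantilever built in at 1.
Deflection at 2 on the released cantilever, summing each load's contribution:
  point load 142.5 at a = 1.25: Pa²(3L − a)/(6EI) = 788.6/EI
  triangular load, peak 40 at the free end: 11w₀L⁴/(120EI) = 11602/EI
  point load 129.5 at a = 4.69: Pa²(3L − a)/(6EI) = 8455/EI
  δ_0 = 20845/EI
Tip deflection under a unit load at 2: L³/(3EI) = 140.6/EI.
With EI = 73000 kN·m²: δ_0 = 0.28555 m and δ_{22} = 0.001926 m/kN.
Compatibility — the spring shortens by R_2/k under the reaction it provides: δ_0 − R_2·δ_{22} = R_2/k. With 1/k = 0.000072 m/kN, R_2 = δ_0 / (δ_{22} + 1/k) = 0.28555 / (0.001926 + 0.000072) = 142.9 kN.
Moment equilibrium about 1: M_1 = Σ(load moments about 1) − R_2·L = 1535 − 142.9×7.5 = 463.7 kN·m.

M_1 = 463.7 kN·m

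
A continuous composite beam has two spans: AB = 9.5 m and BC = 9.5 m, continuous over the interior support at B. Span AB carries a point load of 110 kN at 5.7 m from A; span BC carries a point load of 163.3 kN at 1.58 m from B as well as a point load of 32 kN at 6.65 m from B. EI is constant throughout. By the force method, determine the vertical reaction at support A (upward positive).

R_A = 20.88 kN

Take M_B as the redundant. Released structure: two simple spans AB and BC with a hinge at B.
Rotations at B on the released spans (each span's end-slope, ×1/EI):
  span AB: point load 110 at a = 5.7: Pab(L + a)/(6LEI) = 635.4/EI
  span BC: point load 163.3 at a = 1.58: Pab(L + b)/(6LEI) = 624.5/EI
  span BC: point load 32 at a = 6.65: Pab(L + b)/(6LEI) = 131.4/EI
  relative rotation θ_0 = (635.4 + 755.9)/EI = 1391/EI
A unit hogging moment at B produces rotation L₁/(3EI) + L₂/(3EI) = 6.333/EI.
Slope continuity at B: θ_0 = M_B·6.333/EI, so M_B = 1391/6.333 = 219.7 kN·m (hogging).
Span AB, ΣM about A with M_B applied at B: R_B^{AB}·9.5 = 627 + 219.7, so R_B^{AB} = 89.12 kN and R_A = 110 − 89.12 = 20.88 kN.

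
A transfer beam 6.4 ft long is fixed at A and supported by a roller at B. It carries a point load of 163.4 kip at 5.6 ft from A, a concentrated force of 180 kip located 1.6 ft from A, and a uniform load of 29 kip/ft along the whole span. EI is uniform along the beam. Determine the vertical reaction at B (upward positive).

Release the roller at B. Primary structure: cantilever fixed at A.
Primary-structure tip deflection at B by superposition:
  point load 163.4 at a = 5.6: Pa²(3L − a)/(6EI) = 11615/EI
  point load 180 at a = 1.6: Pa²(3L − a)/(6EI) = 1352/EI
  UDL 29: wL⁴/(8EI) = 6082/EI
  δ_0 = 19048/EI
Tip deflection under a unit load at B: L³/(3EI) = 87.38/EI.
Compatibility at B: δ_0 − R_B·δ_{BB} = 0, so R_B = 19048/87.38 = 218 kip.

R_B = 218 kip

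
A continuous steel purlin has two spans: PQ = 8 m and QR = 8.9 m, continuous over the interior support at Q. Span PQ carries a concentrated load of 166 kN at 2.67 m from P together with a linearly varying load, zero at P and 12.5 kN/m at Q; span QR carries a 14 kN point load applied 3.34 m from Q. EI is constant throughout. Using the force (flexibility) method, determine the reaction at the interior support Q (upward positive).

Release continuity at Q by inserting a hinge; the redundant is the internal moment M_Q. The primary structure is two simply-supported spans PQ and QR.
End slopes at the hinge Q, treating each span as simply supported:
  span PQ: point load 166 at a = 2.67: Pab(L + a)/(6LEI) = 525.1/EI
  span PQ: triangular load, peak 12.5: w₀L³/(45EI) = 142.2/EI
  span QR: point load 14 at a = 3.34: Pab(L + b)/(6LEI) = 70.4/EI
  relative rotation θ_0 = (667.4 + 70.4)/EI = 737.8/EI
A unit hogging moment at Q produces rotation L₁/(3EI) + L₂/(3EI) = 5.633/EI.
Compatibility: M_Q·(L₁+L₂)/(3EI) = θ_0, giving M_Q = 131 kN·m (hogging).
Span PQ, ΣM about P with M_Q applied at Q: R_Q^{PQ}·8 = 709.9 + 131, so R_Q^{PQ} = 105.1 kN and R_P = 216 − 105.1 = 110.9 kN.
Span QR, ΣM about R: R_Q^{QR}·8.9 = 77.84 + 131, so R_Q^{QR} = 23.46 kN and R_R = 14 − 23.46 = -9.461 kN.
R_Q = 105.1 + 23.46 = 128.6 kN.

R_Q = 128.6 kN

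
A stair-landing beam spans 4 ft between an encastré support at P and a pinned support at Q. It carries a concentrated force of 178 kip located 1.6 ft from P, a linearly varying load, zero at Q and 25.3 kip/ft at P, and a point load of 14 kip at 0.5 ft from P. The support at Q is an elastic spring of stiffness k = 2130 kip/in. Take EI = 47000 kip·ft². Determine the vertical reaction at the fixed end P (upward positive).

Release the roller at Q. Primary structure: cantilever fixed at P.
Primary-structure tip deflection at Q by superposition:
  point load 178 at a = 1.6: Pa²(3L − a)/(6EI) = 789.8/EI
  triangular load, peak 25.3 at the fixed end: w₀L⁴/(30EI) = 215.9/EI
  point load 14 at a = 0.5: Pa²(3L − a)/(6EI) = 6.708/EI
  δ_0 = 1012/EI
Flexibility coefficient — unit upward force at Q: δ_{QQ} = L³/(3EI) = 21.33/EI.
With EI = 47000 kip·ft²: δ_0 = 0.021541 ft and δ_{QQ} = 0.000454 ft/kip.
Compatibility — the spring shortens by R_Q/k under the reaction it provides: δ_0 − R_Q·δ_{QQ} = R_Q/k. With 1/k = 1/(2130×12) ft/kip = 0.000039 ft/kip, R_Q = δ_0 / (δ_{QQ} + 1/k) = 0.021541 / (0.000454 + 0.000039) = 43.69 kip.
Vertical equilibrium: R_P = ΣP − R_Q = 242.6 − 43.69 = 198.9 kip.

R_P = 198.9 kip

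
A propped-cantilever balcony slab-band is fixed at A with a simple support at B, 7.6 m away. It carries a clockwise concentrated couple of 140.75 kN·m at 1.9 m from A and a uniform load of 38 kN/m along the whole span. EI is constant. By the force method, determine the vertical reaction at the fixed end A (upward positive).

Take the reaction at B as the redundant and release it; the primary structure is a cantilever fixed at A.
Primary-structure tip deflection at B by superposition:
  clockwise couple 140.75 at a = 1.9: M₀a(2L − a)/(2EI) = 1778/EI
  UDL 38: wL⁴/(8EI) = 15847/EI
  δ_0 = 17625/EI
Tip deflection under a unit load at B: L³/(3EI) = 146.3/EI.
Compatibility at B: δ_0 − R_B·δ_{BB} = 0, so R_B = 17625/146.3 = 120.5 kN.
Vertical equilibrium: R_A = ΣP − R_B = 288.8 − 120.5 = 168.3 kN.

R_A = 168.3 kN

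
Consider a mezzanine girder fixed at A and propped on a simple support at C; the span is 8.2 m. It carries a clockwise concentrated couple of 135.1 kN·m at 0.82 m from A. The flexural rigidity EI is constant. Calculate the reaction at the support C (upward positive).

R_C = 4.696 kN

Remove the prop at C; the released (primary) structure is a cantilever built in at A.
Primary-structure tip deflection at C by superposition:
  clockwise couple 135.1 at a = 0.82: M₀a(2L − a)/(2EI) = 863/EI
Flexibility coefficient — unit upward force at C: δ_{CC} = L³/(3EI) = 183.8/EI.
Compatibility at C: δ_0 − R_C·δ_{CC} = 0, so R_C = 863/183.8 = 4.696 kN.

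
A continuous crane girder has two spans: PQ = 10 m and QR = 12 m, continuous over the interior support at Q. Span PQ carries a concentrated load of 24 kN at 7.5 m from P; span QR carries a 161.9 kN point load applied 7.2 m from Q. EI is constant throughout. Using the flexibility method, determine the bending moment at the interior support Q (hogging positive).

Release continuity at Q by inserting a hinge; the redundant is the internal moment M_Q. The primary structure is two simply-supported spans PQ and QR.
Rotations at Q on the released spans (each span's end-slope, ×1/EI):
  span PQ: point load 24 at a = 7.5: Pab(L + a)/(6LEI) = 131.2/EI
  span QR: point load 161.9 at a = 7.2: Pab(L + b)/(6LEI) = 1306/EI
  relative rotation θ_0 = (131.2 + 1306)/EI = 1437/EI
A unit hogging moment at Q produces rotation L₁/(3EI) + L₂/(3EI) = 7.333/EI.
Slope continuity at Q: θ_0 = M_Q·7.333/EI, so M_Q = 1437/7.333 = 195.9 kN·m (hogging).

M_Q = 195.9 kN·m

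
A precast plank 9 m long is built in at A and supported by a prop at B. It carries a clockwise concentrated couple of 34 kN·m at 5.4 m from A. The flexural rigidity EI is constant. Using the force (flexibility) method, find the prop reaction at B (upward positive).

R_B = 4.76 kN

Choose R_B as the redundant. The primary structure is the cantilever fixed at A.
Downward deflection at the released point B due to the loads:
  clockwise couple 34 at a = 5.4: M₀a(2L − a)/(2EI) = 1157/EI
Tip deflection under a unit load at B: L³/(3EI) = 243/EI.
The prop prevents deflection at B: R_B = δ_0/δ_{BB} = 1157/243 = 4.76 kN.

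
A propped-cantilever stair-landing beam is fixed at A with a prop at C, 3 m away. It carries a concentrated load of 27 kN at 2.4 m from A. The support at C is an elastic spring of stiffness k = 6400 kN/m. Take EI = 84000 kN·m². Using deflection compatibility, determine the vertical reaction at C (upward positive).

Choose R_C as the redundant. The primary structure is the cantilever fixed at A.
Downward deflection at the released point C due to the loads:
  point load 27 at a = 2.4: Pa²(3L − a)/(6EI) = 171.1/EI
Tip deflection under a unit load at C: L³/(3EI) = 9/EI.
With EI = 84000 kN·m²: δ_0 = 0.002037 m and δ_{CC} = 0.000107 m/kN.
Compatibility — the spring shortens by R_C/k under the reaction it provides: δ_0 − R_C·δ_{CC} = R_C/k. With 1/k = 0.000156 m/kN, R_C = δ_0 / (δ_{CC} + 1/k) = 0.002037 / (0.000107 + 0.000156) = 7.732 kN.

R_C = 7.732 kN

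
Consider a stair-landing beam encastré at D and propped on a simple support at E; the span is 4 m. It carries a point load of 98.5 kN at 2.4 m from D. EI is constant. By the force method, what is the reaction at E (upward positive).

Choose R_E as the redundant. The primary structure is the cantilever fixed at D.
Primary-structure tip deflection at E by superposition:
  point load 98.5 at a = 2.4: Pa²(3L − a)/(6EI) = 907.8/EI
Tip deflection under a unit load at E: L³/(3EI) = 21.33/EI.
The prop prevents deflection at E: R_E = δ_0/δ_{EE} = 907.8/21.33 = 42.55 kN.

R_E = 42.55 kN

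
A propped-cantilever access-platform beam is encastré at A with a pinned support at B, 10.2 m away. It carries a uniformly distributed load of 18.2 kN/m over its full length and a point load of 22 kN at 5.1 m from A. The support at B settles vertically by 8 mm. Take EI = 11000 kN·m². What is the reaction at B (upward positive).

Choose R_B as the redundant. The primary structure is the cantilever fixed at A.
Free-end deflection of the primary structure under the applied loading (downward +):
  UDL 18.2: wL⁴/(8EI) = 24625/EI
  point load 22 at a = 5.1: Pa²(3L − a)/(6EI) = 2432/EI
  δ_0 = 27057/EI
Flexibility coefficient — unit upward force at B: δ_{BB} = L³/(3EI) = 353.7/EI.
With EI = 11000 kN·m²: δ_0 = 2.4598 m and δ_{BB} = 0.032158 m/kN.
Compatibility — the beam at B must follow the support down by 0.008 m: δ_0 − R_B·δ_{BB} = 0.008, so R_B = (2.4598 − 0.008)/0.032158 = 76.24 kN.

R_B = 76.24 kN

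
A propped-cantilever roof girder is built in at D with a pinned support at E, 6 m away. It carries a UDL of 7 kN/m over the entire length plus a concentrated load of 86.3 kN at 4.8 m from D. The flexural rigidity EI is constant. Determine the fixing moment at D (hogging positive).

Take the reaction at E as the redundant and release it; the primary structure is a cantilever fixed at D.
Primary-structure tip deflection at E by superposition:
  UDL 7: wL⁴/(8EI) = 1134/EI
  point load 86.3 at a = 4.8: Pa²(3L − a)/(6EI) = 4374/EI
  δ_0 = 5508/EI
Flexibility coefficient — unit upward force at E: δ_{EE} = L³/(3EI) = 72/EI.
The prop prevents deflection at E: R_E = δ_0/δ_{EE} = 5508/72 = 76.51 kN.
Moment equilibrium about D: M_D = Σ(load moments about D) − R_E·L = 540.2 − 76.51×6 = 81.21 kN·m.

M_D = 81.21 kN·m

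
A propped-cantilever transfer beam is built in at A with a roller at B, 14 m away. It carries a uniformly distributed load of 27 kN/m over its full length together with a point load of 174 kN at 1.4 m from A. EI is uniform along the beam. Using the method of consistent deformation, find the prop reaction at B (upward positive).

R_B = 144.3 kN

Remove the prop at B; the released (primary) structure is a cantilever built in at A.
Deflection at B on the released cantilever, summing each load's contribution:
  UDL 27: wL⁴/(8EI) = 129654/EI
  point load 174 at a = 1.4: Pa²(3L − a)/(6EI) = 2308/EI
  δ_0 = 131962/EI
Flexibility coefficient — unit upward force at B: δ_{BB} = L³/(3EI) = 914.7/EI.
The prop prevents deflection at B: R_B = δ_0/δ_{BB} = 131962/914.7 = 144.3 kN.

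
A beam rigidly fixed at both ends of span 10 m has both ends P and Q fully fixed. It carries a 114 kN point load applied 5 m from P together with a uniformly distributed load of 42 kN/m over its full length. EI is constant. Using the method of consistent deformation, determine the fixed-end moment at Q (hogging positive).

M_Q = 492.5 kN·m

Release both end moments; the primary structure is a simply-supported span PQ with redundants M_P and M_Q.
End rotations of the released simple span under the applied load (×1/EI):
  at P: point load 114 at a = 5: Pab(L + b)/(6LEI) = 712.5/EI
  at Q: point load 114 at a = 5: Pab(L + a)/(6LEI) = 712.5/EI
  at P: UDL 42: wL³/(24EI) = 1750/EI
  at Q: UDL 42: wL³/(24EI) = 1750/EI
  θ_P0 = 2462/EI,  θ_Q0 = 2462/EI
Flexibility coefficients: a unit moment at one end gives L/(3EI) there and L/(6EI) at the far end, so f₁₁ = f₂₂ = 3.333/EI and f₁₂ = f₂₁ = 1.667/EI.
Compatibility — zero rotation at each built-in end:
  3.333 M_P + 1.667 M_Q = 2462
  1.667 M_P + 3.333 M_Q = 2462
Solving the pair gives M_P = 492.5 kN·m and M_Q = 492.5 kN·m (hogging).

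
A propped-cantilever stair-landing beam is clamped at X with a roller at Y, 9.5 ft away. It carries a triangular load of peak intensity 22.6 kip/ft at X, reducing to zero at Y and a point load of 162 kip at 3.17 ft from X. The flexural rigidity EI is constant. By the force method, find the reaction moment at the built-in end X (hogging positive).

M_X = 421.1 kip·ft

Remove the prop at Y; the released (primary) structure is a cantilever built in at X.
Deflection at Y on the released cantilever, summing each load's contribution:
  triangular load, peak 22.6 at the fixed end: w₀L⁴/(30EI) = 6136/EI
  point load 162 at a = 3.17: Pa²(3L − a)/(6EI) = 6873/EI
  δ_0 = 13008/EI
Tip deflection under a unit load at Y: L³/(3EI) = 285.8/EI.
Compatibility at Y: δ_0 − R_Y·δ_{YY} = 0, so R_Y = 13008/285.8 = 45.52 kip.
Moment equilibrium about X: M_X = Σ(load moments about X) − R_Y·L = 853.5 − 45.52×9.5 = 421.1 kip·ft.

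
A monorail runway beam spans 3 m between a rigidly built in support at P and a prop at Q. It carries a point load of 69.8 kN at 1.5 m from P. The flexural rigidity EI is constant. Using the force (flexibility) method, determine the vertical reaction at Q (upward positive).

Release the roller at Q. Primary structure: cantilever fixed at P.
Primary-structure tip deflection at Q by superposition:
  point load 69.8 at a = 1.5: Pa²(3L − a)/(6EI) = 196.3/EI
Tip deflection under a unit load at Q: L³/(3EI) = 9/EI.
Compatibility at Q: δ_0 − R_Q·δ_{QQ} = 0, so R_Q = 196.3/9 = 21.81 kN.

R_Q = 21.81 kN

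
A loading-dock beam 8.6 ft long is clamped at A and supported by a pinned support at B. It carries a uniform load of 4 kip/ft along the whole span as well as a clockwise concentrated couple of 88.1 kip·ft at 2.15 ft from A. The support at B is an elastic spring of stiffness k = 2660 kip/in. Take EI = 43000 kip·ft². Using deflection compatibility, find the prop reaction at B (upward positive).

R_B = 19.5 kip

Release the roller at B. Primary structure: cantilever fixed at A.
Primary-structure tip deflection at B by superposition:
  UDL 4: wL⁴/(8EI) = 2735/EI
  clockwise couple 88.1 at a = 2.15: M₀a(2L − a)/(2EI) = 1425/EI
  δ_0 = 4160/EI
Tip deflection under a unit load at B: L³/(3EI) = 212/EI.
With EI = 43000 kip·ft²: δ_0 = 0.096753 ft and δ_{BB} = 0.004931 ft/kip.
Compatibility — the spring shortens by R_B/k under the reaction it provides: δ_0 − R_B·δ_{BB} = R_B/k. With 1/k = 1/(2660×12) ft/kip = 0.000031 ft/kip, R_B = δ_0 / (δ_{BB} + 1/k) = 0.096753 / (0.004931 + 0.000031) = 19.5 kip.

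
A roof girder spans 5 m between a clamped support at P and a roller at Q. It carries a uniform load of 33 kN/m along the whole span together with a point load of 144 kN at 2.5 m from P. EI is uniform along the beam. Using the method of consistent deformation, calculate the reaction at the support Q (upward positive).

R_Q = 106.9 kN

Remove the prop at Q; the released (primary) structure is a cantilever built in at P.
Downward deflection at the released point Q due to the loads:
  UDL 33: wL⁴/(8EI) = 2578/EI
  point load 144 at a = 2.5: Pa²(3L − a)/(6EI) = 1875/EI
  δ_0 = 4453/EI
Flexibility coefficient — unit upward force at Q: δ_{QQ} = L³/(3EI) = 41.67/EI.
Compatibility at Q: δ_0 − R_Q·δ_{QQ} = 0, so R_Q = 4453/41.67 = 106.9 kN.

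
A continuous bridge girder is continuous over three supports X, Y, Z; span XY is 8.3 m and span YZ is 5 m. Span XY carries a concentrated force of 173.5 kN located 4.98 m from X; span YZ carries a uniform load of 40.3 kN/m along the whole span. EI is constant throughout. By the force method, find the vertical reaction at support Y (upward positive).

R_Y = 275.3 kN

Take M_Y as the redundant. Released structure: two simple spans XY and YZ with a hinge at Y.
End slopes at the hinge Y, treating each span as simply supported:
  span XY: point load 173.5 at a = 4.98: Pab(L + a)/(6LEI) = 765/EI
  span YZ: UDL 40.3: wL³/(24EI) = 209.9/EI
  relative rotation θ_0 = (765 + 209.9)/EI = 974.9/EI
A unit hogging moment at Y produces rotation L₁/(3EI) + L₂/(3EI) = 4.433/EI.
Slope continuity at Y: θ_0 = M_Y·4.433/EI, so M_Y = 974.9/4.433 = 219.9 kN·m (hogging).
Span XY, ΣM about X with M_Y applied at Y: R_Y^{XY}·8.3 = 864 + 219.9, so R_Y^{XY} = 130.6 kN and R_X = 173.5 − 130.6 = 42.91 kN.
Span YZ, ΣM about Z: R_Y^{YZ}·5 = 503.8 + 219.9, so R_Y^{YZ} = 144.7 kN and R_Z = 201.5 − 144.7 = 56.77 kN.
R_Y = 130.6 + 144.7 = 275.3 kN.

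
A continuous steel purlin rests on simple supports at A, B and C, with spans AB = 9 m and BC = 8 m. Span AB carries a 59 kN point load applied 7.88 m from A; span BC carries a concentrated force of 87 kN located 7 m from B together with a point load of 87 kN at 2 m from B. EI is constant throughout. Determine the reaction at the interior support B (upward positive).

R_B = 152 kN

Insert a hinge at B; M_B is the redundant, and each span becomes simply supported.
Discontinuity in slope at B on the released structure — sum the simple-span end rotations:
  span AB: point load 59 at a = 7.88: Pab(L + a)/(6LEI) = 162.8/EI
  span BC: point load 87 at a = 7: Pab(L + b)/(6LEI) = 114.2/EI
  span BC: point load 87 at a = 2: Pab(L + b)/(6LEI) = 304.5/EI
  relative rotation θ_0 = (162.8 + 418.7)/EI = 581.5/EI
A unit hogging moment at B produces rotation L₁/(3EI) + L₂/(3EI) = 5.667/EI.
Compatibility: M_B·(L₁+L₂)/(3EI) = θ_0, giving M_B = 102.6 kN·m (hogging).
Span AB, ΣM about A with M_B applied at B: R_B^{AB}·9 = 464.9 + 102.6, so R_B^{AB} = 63.06 kN and R_A = 59 − 63.06 = -4.059 kN.
Span BC, ΣM about C: R_B^{BC}·8 = 609 + 102.6, so R_B^{BC} = 88.95 kN and R_C = 174 − 88.95 = 85.05 kN.
R_B = 63.06 + 88.95 = 152 kN.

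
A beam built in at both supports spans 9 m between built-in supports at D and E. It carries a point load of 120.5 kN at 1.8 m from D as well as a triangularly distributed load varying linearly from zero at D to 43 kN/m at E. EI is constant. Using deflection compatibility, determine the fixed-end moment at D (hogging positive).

M_D = 254.9 kN·m

Release both end moments; the primary structure is a simply-supported span DE with redundants M_D and M_E.
Simple-span end rotations at D and E under the given loads:
  at D: point load 120.5 at a = 1.8: Pab(L + b)/(6LEI) = 468.5/EI
  at E: point load 120.5 at a = 1.8: Pab(L + a)/(6LEI) = 312.3/EI
  at D: triangular load, peak 43: 7w₀L³/(360EI) = 609.5/EI
  at E: triangular load, peak 43: w₀L³/(45EI) = 696.6/EI
  θ_D0 = 1078/EI,  θ_E0 = 1009/EI
Flexibility coefficients: a unit moment at one end gives L/(3EI) there and L/(6EI) at the far end, so f₁₁ = f₂₂ = 3/EI and f₁₂ = f₂₁ = 1.5/EI.
Compatibility — zero rotation at each built-in end:
  3 M_D + 1.5 M_E = 1078
  1.5 M_D + 3 M_E = 1009
Solving the pair gives M_D = 254.9 kN·m and M_E = 208.9 kN·m (hogging).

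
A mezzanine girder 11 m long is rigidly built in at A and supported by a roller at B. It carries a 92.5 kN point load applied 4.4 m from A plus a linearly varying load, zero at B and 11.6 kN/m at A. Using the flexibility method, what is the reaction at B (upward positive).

R_B = 32 kN

Take the reaction at B as the redundant and release it; the primary structure is a cantilever fixed at A.
Downward deflection at the released point B due to the loads:
  point load 92.5 at a = 4.4: Pa²(3L − a)/(6EI) = 8536/EI
  triangular load, peak 11.6 at the fixed end: w₀L⁴/(30EI) = 5661/EI
  δ_0 = 14197/EI
Flexibility coefficient — unit upward force at B: δ_{BB} = L³/(3EI) = 443.7/EI.
The prop prevents deflection at B: R_B = δ_0/δ_{BB} = 14197/443.7 = 32 kN.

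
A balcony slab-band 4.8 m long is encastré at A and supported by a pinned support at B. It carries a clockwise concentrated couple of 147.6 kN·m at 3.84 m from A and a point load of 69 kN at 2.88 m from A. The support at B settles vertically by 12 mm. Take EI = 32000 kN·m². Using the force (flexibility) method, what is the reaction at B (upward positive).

Remove the prop at B; the released (primary) structure is a cantilever built in at A.
Downward deflection at the released point B due to the loads:
  clockwise couple 147.6 at a = 3.84: M₀a(2L − a)/(2EI) = 1632/EI
  point load 69 at a = 2.88: Pa²(3L − a)/(6EI) = 1099/EI
  δ_0 = 2731/EI
Flexibility coefficient — unit upward force at B: δ_{BB} = L³/(3EI) = 36.86/EI.
With EI = 32000 kN·m²: δ_0 = 0.085349 m and δ_{BB} = 0.001152 m/kN.
Compatibility — the beam at B must follow the support down by 0.012 m: δ_0 − R_B·δ_{BB} = 0.012, so R_B = (0.085349 − 0.012)/0.001152 = 63.67 kN.

R_B = 63.67 kN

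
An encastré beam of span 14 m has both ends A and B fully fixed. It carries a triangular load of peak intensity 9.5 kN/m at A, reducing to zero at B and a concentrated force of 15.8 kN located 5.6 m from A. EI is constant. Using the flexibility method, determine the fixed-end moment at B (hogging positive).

Release both end moments; the primary structure is a simply-supported span AB with redundants M_A and M_B.
Simple-span end rotations at A and B under the given loads:
  at A: triangular load, peak 9.5: w₀L³/(45EI) = 579.3/EI
  at B: triangular load, peak 9.5: 7w₀L³/(360EI) = 506.9/EI
  at A: point load 15.8 at a = 5.6: Pab(L + b)/(6LEI) = 198.2/EI
  at B: point load 15.8 at a = 5.6: Pab(L + a)/(6LEI) = 173.4/EI
  θ_A0 = 777.5/EI,  θ_B0 = 680.3/EI
Flexibility coefficients: a unit moment at one end gives L/(3EI) there and L/(6EI) at the far end, so f₁₁ = f₂₂ = 4.667/EI and f₁₂ = f₂₁ = 2.333/EI.
Compatibility — zero rotation at each built-in end:
  4.667 M_A + 2.333 M_B = 777.5
  2.333 M_A + 4.667 M_B = 680.3
Solving the pair gives M_A = 125 kN·m and M_B = 83.3 kN·m (hogging).

M_B = 83.3 kN·m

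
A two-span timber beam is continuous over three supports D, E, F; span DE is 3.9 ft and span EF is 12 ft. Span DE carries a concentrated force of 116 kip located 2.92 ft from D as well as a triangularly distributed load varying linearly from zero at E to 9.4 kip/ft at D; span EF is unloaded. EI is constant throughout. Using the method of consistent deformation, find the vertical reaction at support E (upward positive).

Release continuity at E by inserting a hinge; the redundant is the internal moment M_E. The primary structure is two simply-supported spans DE and EF.
End slopes at the hinge E, treating each span as simply supported:
  span DE: point load 116 at a = 2.92: Pab(L + a)/(6LEI) = 96.75/EI
  span DE: triangular load, peak 9.4: 7w₀L³/(360EI) = 10.84/EI
  relative rotation θ_0 = (107.6 + 0)/EI = 107.6/EI
A unit hogging moment at E produces rotation L₁/(3EI) + L₂/(3EI) = 5.3/EI.
Compatibility: M_E·(L₁+L₂)/(3EI) = θ_0, giving M_E = 20.3 kip·ft (hogging).
Span DE, ΣM about D with M_E applied at E: R_E^{DE}·3.9 = 362.5 + 20.3, so R_E^{DE} = 98.17 kip and R_D = 134.3 − 98.17 = 36.16 kip.
Span EF, ΣM about F: R_E^{EF}·12 = 0 + 20.3, so R_E^{EF} = 1.692 kip and R_F = 0 − 1.692 = -1.692 kip.
R_E = 98.17 + 1.692 = 99.86 kip.

R_E = 99.86 kip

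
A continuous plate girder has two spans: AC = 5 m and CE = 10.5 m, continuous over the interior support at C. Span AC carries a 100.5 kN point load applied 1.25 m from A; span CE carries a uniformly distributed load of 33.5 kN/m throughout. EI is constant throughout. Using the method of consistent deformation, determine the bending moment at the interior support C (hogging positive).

Release continuity at C by inserting a hinge; the redundant is the internal moment M_C. The primary structure is two simply-supported spans AC and CE.
Rotations at C on the released spans (each span's end-slope, ×1/EI):
  span AC: point load 100.5 at a = 1.25: Pab(L + a)/(6LEI) = 98.14/EI
  span CE: UDL 33.5: wL³/(24EI) = 1616/EI
  relative rotation θ_0 = (98.14 + 1616)/EI = 1714/EI
A unit hogging moment at C produces rotation L₁/(3EI) + L₂/(3EI) = 5.167/EI.
Slope continuity at C: θ_0 = M_C·5.167/EI, so M_C = 1714/5.167 = 331.7 kN·m (hogging).

M_C = 331.7 kN·m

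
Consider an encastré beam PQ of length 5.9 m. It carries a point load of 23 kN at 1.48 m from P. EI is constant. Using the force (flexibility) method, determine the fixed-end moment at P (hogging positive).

M_P = 19.1 kN·m

Release both end moments; the primary structure is a simply-supported span PQ with redundants M_P and M_Q.
On the primary (simply-supported) span, the end slopes from the loading are:
  at P: point load 23 at a = 1.48: Pab(L + b)/(6LEI) = 43.86/EI
  at Q: point load 23 at a = 1.48: Pab(L + a)/(6LEI) = 31.37/EI
  θ_P0 = 43.86/EI,  θ_Q0 = 31.37/EI
Flexibility coefficients: a unit moment at one end gives L/(3EI) there and L/(6EI) at the far end, so f₁₁ = f₂₂ = 1.967/EI and f₁₂ = f₂₁ = 0.9833/EI.
Compatibility — zero rotation at each built-in end:
  1.967 M_P + 0.9833 M_Q = 43.86
  0.9833 M_P + 1.967 M_Q = 31.37
Solving the pair gives M_P = 19.1 kN·m and M_Q = 6.397 kN·m (hogging).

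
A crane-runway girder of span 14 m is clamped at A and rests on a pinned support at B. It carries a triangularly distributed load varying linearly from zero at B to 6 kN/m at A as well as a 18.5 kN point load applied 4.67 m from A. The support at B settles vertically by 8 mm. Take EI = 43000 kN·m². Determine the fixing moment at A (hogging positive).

M_A = 131.6 kN·m

Take the reaction at B as the redundant and release it; the primary structure is a cantilever fixed at A.
Downward deflection at the released point B due to the loads:
  triangular load, peak 6 at the fixed end: w₀L⁴/(30EI) = 7683/EI
  point load 18.5 at a = 4.67: Pa²(3L − a)/(6EI) = 2510/EI
  δ_0 = 10193/EI
Flexibility coefficient — unit upward force at B: δ_{BB} = L³/(3EI) = 914.7/EI.
With EI = 43000 kN·m²: δ_0 = 0.23706 m and δ_{BB} = 0.021271 m/kN.
Compatibility — the beam at B must follow the support down by 0.008 m: δ_0 − R_B·δ_{BB} = 0.008, so R_B = (0.23706 − 0.008)/0.021271 = 10.77 kN.
Moment equilibrium about A: M_A = Σ(load moments about A) − R_B·L = 282.4 − 10.77×14 = 131.6 kN·m.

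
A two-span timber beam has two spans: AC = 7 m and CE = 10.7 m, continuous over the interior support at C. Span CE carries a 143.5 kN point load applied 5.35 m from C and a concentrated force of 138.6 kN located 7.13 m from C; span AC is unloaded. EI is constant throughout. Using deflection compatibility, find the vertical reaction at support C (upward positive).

R_C = 190.5 kN

Insert a hinge at C; M_C is the redundant, and each span becomes simply supported.
End slopes at the hinge C, treating each span as simply supported:
  span CE: point load 143.5 at a = 5.35: Pab(L + b)/(6LEI) = 1027/EI
  span CE: point load 138.6 at a = 7.13: Pab(L + b)/(6LEI) = 784.2/EI
  relative rotation θ_0 = (0 + 1811)/EI = 1811/EI
A unit hogging moment at C produces rotation L₁/(3EI) + L₂/(3EI) = 5.9/EI.
Compatibility: M_C·(L₁+L₂)/(3EI) = θ_0, giving M_C = 306.9 kN·m (hogging).
Span AC, ΣM about A with M_C applied at C: R_C^{AC}·7 = 0 + 306.9, so R_C^{AC} = 43.85 kN and R_A = 0 − 43.85 = -43.85 kN.
Span CE, ΣM about E: R_C^{CE}·10.7 = 1263 + 306.9, so R_C^{CE} = 146.7 kN and R_E = 282.1 − 146.7 = 135.4 kN.
R_C = 43.85 + 146.7 = 190.5 kN.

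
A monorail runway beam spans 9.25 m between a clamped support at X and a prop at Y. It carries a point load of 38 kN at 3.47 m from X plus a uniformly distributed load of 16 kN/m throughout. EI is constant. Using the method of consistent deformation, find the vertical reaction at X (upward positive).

R_X = 123.5 kN

Take the reaction at Y as the redundant and release it; the primary structure is a cantilever fixed at X.
Primary-structure tip deflection at Y by superposition:
  point load 38 at a = 3.47: Pa²(3L − a)/(6EI) = 1852/EI
  UDL 16: wL⁴/(8EI) = 14642/EI
  δ_0 = 16493/EI
Flexibility coefficient — unit upward force at Y: δ_{YY} = L³/(3EI) = 263.8/EI.
Compatibility at Y: δ_0 − R_Y·δ_{YY} = 0, so R_Y = 16493/263.8 = 62.52 kN.
Vertical equilibrium: R_X = ΣP − R_Y = 186 − 62.52 = 123.5 kN.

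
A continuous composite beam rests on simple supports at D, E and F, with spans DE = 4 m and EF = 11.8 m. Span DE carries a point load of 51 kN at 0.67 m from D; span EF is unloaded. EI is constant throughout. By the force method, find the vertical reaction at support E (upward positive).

Insert a hinge at E; M_E is the redundant, and each span becomes simply supported.
End slopes at the hinge E, treating each span as simply supported:
  span DE: point load 51 at a = 0.67: Pab(L + a)/(6LEI) = 22.14/EI
  relative rotation θ_0 = (22.14 + 0)/EI = 22.14/EI
A unit hogging moment at E produces rotation L₁/(3EI) + L₂/(3EI) = 5.267/EI.
Slope continuity at E: θ_0 = M_E·5.267/EI, so M_E = 22.14/5.267 = 4.204 kN·m (hogging).
Span DE, ΣM about D with M_E applied at E: R_E^{DE}·4 = 34.17 + 4.204, so R_E^{DE} = 9.593 kN and R_D = 51 − 9.593 = 41.41 kN.
Span EF, ΣM about F: R_E^{EF}·11.8 = 0 + 4.204, so R_E^{EF} = 0.3563 kN and R_F = 0 − 0.3563 = -0.3563 kN.
R_E = 9.593 + 0.3563 = 9.95 kN.

R_E = 9.95 kN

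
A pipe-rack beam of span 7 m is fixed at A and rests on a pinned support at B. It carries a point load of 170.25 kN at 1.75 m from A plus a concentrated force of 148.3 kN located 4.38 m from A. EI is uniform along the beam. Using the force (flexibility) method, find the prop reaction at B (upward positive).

Release the roller at B. Primary structure: cantilever fixed at A.
Free-end deflection of the primary structure under the applied loading (downward +):
  point load 170.25 at a = 1.75: Pa²(3L − a)/(6EI) = 1673/EI
  point load 148.3 at a = 4.38: Pa²(3L − a)/(6EI) = 7881/EI
  δ_0 = 9554/EI
Flexibility coefficient — unit upward force at B: δ_{BB} = L³/(3EI) = 114.3/EI.
The prop prevents deflection at B: R_B = δ_0/δ_{BB} = 9554/114.3 = 83.56 kN.

R_B = 83.56 kN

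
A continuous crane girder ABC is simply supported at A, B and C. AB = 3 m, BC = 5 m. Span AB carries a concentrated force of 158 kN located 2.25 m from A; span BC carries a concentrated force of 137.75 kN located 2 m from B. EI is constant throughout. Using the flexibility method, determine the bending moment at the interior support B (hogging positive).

M_B = 111.8 kN·m

Insert a hinge at B; M_B is the redundant, and each span becomes simply supported.
Discontinuity in slope at B on the released structure — sum the simple-span end rotations:
  span AB: point load 158 at a = 2.25: Pab(L + a)/(6LEI) = 77.77/EI
  span BC: point load 137.75 at a = 2: Pab(L + b)/(6LEI) = 220.4/EI
  relative rotation θ_0 = (77.77 + 220.4)/EI = 298.2/EI
A unit hogging moment at B produces rotation L₁/(3EI) + L₂/(3EI) = 2.667/EI.
Slope continuity at B: θ_0 = M_B·2.667/EI, so M_B = 298.2/2.667 = 111.8 kN·m (hogging).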